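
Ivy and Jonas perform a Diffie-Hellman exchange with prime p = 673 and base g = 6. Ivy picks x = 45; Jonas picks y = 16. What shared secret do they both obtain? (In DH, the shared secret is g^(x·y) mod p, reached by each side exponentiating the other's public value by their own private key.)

117

Jonas sends B = g^y mod p = 6^16 mod 673.
6^1 ≡ 6 (mod 673)
6^2 = (6^1)^2 ≡ 6^2 = 36 ≡ 36 (mod 673)
6^4 = (6^2)^2 ≡ 36^2 = 1296 ≡ 623 (mod 673)
6^8 = (6^4)^2 ≡ 623^2 = 388129 ≡ 481 (mod 673)
6^16 = (6^8)^2 ≡ 481^2 = 231361 ≡ 522 (mod 673)
So B = 522. Ivy then computes K = B^x mod p = 522^45 mod 673.
522^1 ≡ 522 (mod 673)
522^2 = (522^1)^2 ≡ 522^2 = 272484 ≡ 592 (mod 673)
522^4 = (522^2)^2 ≡ 592^2 = 350464 ≡ 504 (mod 673)
522^8 = (522^4)^2 ≡ 504^2 = 254016 ≡ 295 (mod 673)
522^16 = (522^8)^2 ≡ 295^2 = 87025 ≡ 208 (mod 673)
522^32 = (522^16)^2 ≡ 208^2 = 43264 ≡ 192 (mod 673)
522^45 = 522^32 · 522^8 · 522^4 · 522^1 ≡ 192 · 295 · 504 · 522 ≡ 117 (mod 673).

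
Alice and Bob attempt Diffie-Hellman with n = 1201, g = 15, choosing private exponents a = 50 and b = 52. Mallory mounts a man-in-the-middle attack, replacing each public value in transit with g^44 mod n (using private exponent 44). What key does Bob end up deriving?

Bob receives Mallory's public value M = 15^44 mod 1201 instead of the honest one.
15^1 ≡ 15 (mod 1201)
15^2 = (15^1)^2 ≡ 15^2 = 225 ≡ 225 (mod 1201)
15^4 = (15^2)^2 ≡ 225^2 = 50625 ≡ 183 (mod 1201)
15^8 = (15^4)^2 ≡ 183^2 = 33489 ≡ 1062 (mod 1201)
15^16 = (15^8)^2 ≡ 1062^2 = 1127844 ≡ 105 (mod 1201)
15^32 = (15^16)^2 ≡ 105^2 = 11025 ≡ 216 (mod 1201)
15^44 = 15^32 · 15^8 · 15^4 ≡ 216 · 1062 · 183 ≡ 183 (mod 1201).
So M = 183. Bob computes K = M^52 mod 1201.
183^1 ≡ 183 (mod 1201)
183^2 = (183^1)^2 ≡ 183^2 = 33489 ≡ 1062 (mod 1201)
183^4 = (183^2)^2 ≡ 1062^2 = 1127844 ≡ 105 (mod 1201)
183^8 = (183^4)^2 ≡ 105^2 = 11025 ≡ 216 (mod 1201)
183^16 = (183^8)^2 ≡ 216^2 = 46656 ≡ 1018 (mod 1201)
183^32 = (183^16)^2 ≡ 1018^2 = 1036324 ≡ 1062 (mod 1201)
183^52 = 183^32 · 183^16 · 183^4 ≡ 1062 · 1018 · 105 ≡ 1062 (mod 1201).

1062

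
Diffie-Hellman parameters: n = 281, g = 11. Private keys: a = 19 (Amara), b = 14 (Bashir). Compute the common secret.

241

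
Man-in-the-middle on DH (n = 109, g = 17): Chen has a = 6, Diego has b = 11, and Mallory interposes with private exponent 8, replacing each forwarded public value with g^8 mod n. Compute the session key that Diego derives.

Diego receives Mallory's public value M = 17^8 mod 109 instead of the honest one.
17^1 ≡ 17 (mod 109)
17^2 = (17^1)^2 ≡ 17^2 = 289 ≡ 71 (mod 109)
17^4 = (17^2)^2 ≡ 71^2 = 5041 ≡ 27 (mod 109)
17^8 = (17^4)^2 ≡ 27^2 = 729 ≡ 75 (mod 109)
So M = 75. Diego computes K = M^11 mod 109.
75^1 ≡ 75 (mod 109)
75^2 = (75^1)^2 ≡ 75^2 = 5625 ≡ 66 (mod 109)
75^4 = (75^2)^2 ≡ 66^2 = 4356 ≡ 105 (mod 109)
75^8 = (75^4)^2 ≡ 105^2 = 11025 ≡ 16 (mod 109)
75^11 = 75^8 · 75^2 · 75^1 ≡ 16 · 66 · 75 ≡ 66 (mod 109).

66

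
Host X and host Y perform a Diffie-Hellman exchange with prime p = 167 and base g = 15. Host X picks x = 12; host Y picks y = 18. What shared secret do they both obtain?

36

Host X sends A = g^x mod p = 15^12 mod 167.
15^1 ≡ 15 (mod 167)
15^2 = (15^1)^2 ≡ 15^2 = 225 ≡ 58 (mod 167)
15^4 = (15^2)^2 ≡ 58^2 = 3364 ≡ 24 (mod 167)
15^8 = (15^4)^2 ≡ 24^2 = 576 ≡ 75 (mod 167)
15^12 = 15^8 · 15^4 ≡ 75 · 24 ≡ 130 (mod 167).
So A = 130. Host Y then computes K = A^y mod p = 130^18 mod 167.
130^1 ≡ 130 (mod 167)
130^2 = (130^1)^2 ≡ 130^2 = 16900 ≡ 33 (mod 167)
130^4 = (130^2)^2 ≡ 33^2 = 1089 ≡ 87 (mod 167)
130^8 = (130^4)^2 ≡ 87^2 = 7569 ≡ 54 (mod 167)
130^16 = (130^8)^2 ≡ 54^2 = 2916 ≡ 77 (mod 167)
130^18 = 130^16 · 130^2 ≡ 77 · 33 ≡ 36 (mod 167).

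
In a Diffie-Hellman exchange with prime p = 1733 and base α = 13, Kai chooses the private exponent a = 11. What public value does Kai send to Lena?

824

Public value = 13^11 mod 1733.
13^1 ≡ 13 (mod 1733)
13^2 = (13^1)^2 ≡ 13^2 = 169 ≡ 169 (mod 1733)
13^4 = (13^2)^2 ≡ 169^2 = 28561 ≡ 833 (mod 1733)
13^8 = (13^4)^2 ≡ 833^2 = 693889 ≡ 689 (mod 1733)
13^11 = 13^8 · 13^2 · 13^1 ≡ 689 · 169 · 13 ≡ 824 (mod 1733).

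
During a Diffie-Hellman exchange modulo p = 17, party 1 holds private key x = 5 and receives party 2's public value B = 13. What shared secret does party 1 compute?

Shared key K = 13^5 mod 17.
13^1 ≡ 13 (mod 17)
13^2 = (13^1)^2 ≡ 13^2 = 169 ≡ 16 (mod 17)
13^4 = (13^2)^2 ≡ 16^2 = 256 ≡ 1 (mod 17)
13^5 = 13^4 · 13^1 ≡ 1 · 13 ≡ 13 (mod 17).

13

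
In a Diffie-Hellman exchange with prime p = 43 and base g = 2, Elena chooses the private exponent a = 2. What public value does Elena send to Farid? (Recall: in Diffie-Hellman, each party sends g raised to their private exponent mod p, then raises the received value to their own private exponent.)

Public value = 2^2 mod 43.
2^1 ≡ 2 (mod 43)
2^2 = (2^1)^2 ≡ 2^2 = 4 ≡ 4 (mod 43)

4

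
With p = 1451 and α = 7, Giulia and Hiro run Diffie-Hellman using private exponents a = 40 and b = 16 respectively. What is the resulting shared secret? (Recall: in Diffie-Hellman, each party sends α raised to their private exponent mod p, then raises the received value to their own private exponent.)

Hiro sends B = α^b mod p = 7^16 mod 1451.
7^1 ≡ 7 (mod 1451)
7^2 = (7^1)^2 ≡ 7^2 = 49 ≡ 49 (mod 1451)
7^4 = (7^2)^2 ≡ 49^2 = 2401 ≡ 950 (mod 1451)
7^8 = (7^4)^2 ≡ 950^2 = 902500 ≡ 1429 (mod 1451)
7^16 = (7^8)^2 ≡ 1429^2 = 2042041 ≡ 484 (mod 1451)
So B = 484. Giulia then computes K = B^a mod p = 484^40 mod 1451.
484^1 ≡ 484 (mod 1451)
484^2 = (484^1)^2 ≡ 484^2 = 234256 ≡ 645 (mod 1451)
484^4 = (484^2)^2 ≡ 645^2 = 416025 ≡ 1039 (mod 1451)
484^8 = (484^4)^2 ≡ 1039^2 = 1079521 ≡ 1428 (mod 1451)
484^16 = (484^8)^2 ≡ 1428^2 = 2039184 ≡ 529 (mod 1451)
484^32 = (484^16)^2 ≡ 529^2 = 279841 ≡ 1249 (mod 1451)
484^40 = 484^32 · 484^8 ≡ 1249 · 1428 ≡ 293 (mod 1451).

293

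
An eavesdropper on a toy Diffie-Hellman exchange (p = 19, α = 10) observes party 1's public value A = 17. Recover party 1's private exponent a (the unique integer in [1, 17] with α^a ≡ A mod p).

Try successive powers of 10 modulo 19:
10^1 ≡ 10
10^2 ≡ 5
10^3 ≡ 12
10^4 ≡ 6
10^5 ≡ 3
10^6 ≡ 11
10^7 ≡ 15
10^8 ≡ 17
Found: a = 8.

8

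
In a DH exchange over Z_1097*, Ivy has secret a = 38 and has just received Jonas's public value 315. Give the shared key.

Shared key K = 315^38 mod 1097.
315^1 ≡ 315 (mod 1097)
315^2 = (315^1)^2 ≡ 315^2 = 99225 ≡ 495 (mod 1097)
315^4 = (315^2)^2 ≡ 495^2 = 245025 ≡ 394 (mod 1097)
315^8 = (315^4)^2 ≡ 394^2 = 155236 ≡ 559 (mod 1097)
315^16 = (315^8)^2 ≡ 559^2 = 312481 ≡ 933 (mod 1097)
315^32 = (315^16)^2 ≡ 933^2 = 870489 ≡ 568 (mod 1097)
315^38 = 315^32 · 315^4 · 315^2 ≡ 568 · 394 · 495 ≡ 883 (mod 1097).

883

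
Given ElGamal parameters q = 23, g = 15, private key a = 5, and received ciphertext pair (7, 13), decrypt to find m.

17

Shared mask s = c₁^a mod q = 7^5 mod 23.
7^1 ≡ 7 (mod 23)
7^2 = (7^1)^2 ≡ 7^2 = 49 ≡ 3 (mod 23)
7^4 = (7^2)^2 ≡ 3^2 = 9 ≡ 9 (mod 23)
7^5 = 7^4 · 7^1 ≡ 9 · 7 ≡ 17 (mod 23).
So s = 17; s⁻¹ ≡ 19 (mod 23).
m = c₂ · s⁻¹ mod 23 = 13 · 19 mod 23 = 17.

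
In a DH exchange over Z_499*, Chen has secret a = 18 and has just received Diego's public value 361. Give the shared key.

277

Shared key K = 361^18 mod 499.
361^1 ≡ 361 (mod 499)
361^2 = (361^1)^2 ≡ 361^2 = 130321 ≡ 82 (mod 499)
361^4 = (361^2)^2 ≡ 82^2 = 6724 ≡ 237 (mod 499)
361^8 = (361^4)^2 ≡ 237^2 = 56169 ≡ 281 (mod 499)
361^16 = (361^8)^2 ≡ 281^2 = 78961 ≡ 119 (mod 499)
361^18 = 361^16 · 361^2 ≡ 119 · 82 ≡ 277 (mod 499).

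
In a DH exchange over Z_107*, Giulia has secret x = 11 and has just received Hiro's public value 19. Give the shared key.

Shared key K = 19^11 mod 107.
19^1 ≡ 19 (mod 107)
19^2 = (19^1)^2 ≡ 19^2 = 361 ≡ 40 (mod 107)
19^4 = (19^2)^2 ≡ 40^2 = 1600 ≡ 102 (mod 107)
19^8 = (19^4)^2 ≡ 102^2 = 10404 ≡ 25 (mod 107)
19^11 = 19^8 · 19^2 · 19^1 ≡ 25 · 40 · 19 ≡ 61 (mod 107).

61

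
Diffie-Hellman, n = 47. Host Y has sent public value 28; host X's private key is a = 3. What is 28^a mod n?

3

Shared key K = 28^3 mod 47.
28^1 ≡ 28 (mod 47)
28^2 = (28^1)^2 ≡ 28^2 = 784 ≡ 32 (mod 47)
28^3 = 28^2 · 28^1 ≡ 32 · 28 ≡ 3 (mod 47).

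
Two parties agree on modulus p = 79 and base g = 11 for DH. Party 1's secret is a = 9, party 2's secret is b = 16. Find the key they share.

Party 1 sends A = g^a mod p = 11^9 mod 79.
11^1 ≡ 11 (mod 79)
11^2 = (11^1)^2 ≡ 11^2 = 121 ≡ 42 (mod 79)
11^4 = (11^2)^2 ≡ 42^2 = 1764 ≡ 26 (mod 79)
11^8 = (11^4)^2 ≡ 26^2 = 676 ≡ 44 (mod 79)
11^9 = 11^8 · 11^1 ≡ 44 · 11 ≡ 10 (mod 79).
So A = 10. Party 2 then computes K = A^b mod p = 10^16 mod 79.
10^1 ≡ 10 (mod 79)
10^2 = (10^1)^2 ≡ 10^2 = 100 ≡ 21 (mod 79)
10^4 = (10^2)^2 ≡ 21^2 = 441 ≡ 46 (mod 79)
10^8 = (10^4)^2 ≡ 46^2 = 2116 ≡ 62 (mod 79)
10^16 = (10^8)^2 ≡ 62^2 = 3844 ≡ 52 (mod 79)

52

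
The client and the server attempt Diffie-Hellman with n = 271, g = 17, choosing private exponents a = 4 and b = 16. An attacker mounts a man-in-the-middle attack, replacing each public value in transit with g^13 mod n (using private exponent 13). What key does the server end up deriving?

The server receives an attacker's public value M = 17^13 mod 271 instead of the honest one.
17^1 ≡ 17 (mod 271)
17^2 = (17^1)^2 ≡ 17^2 = 289 ≡ 18 (mod 271)
17^4 = (17^2)^2 ≡ 18^2 = 324 ≡ 53 (mod 271)
17^8 = (17^4)^2 ≡ 53^2 = 2809 ≡ 99 (mod 271)
17^13 = 17^8 · 17^4 · 17^1 ≡ 99 · 53 · 17 ≡ 40 (mod 271).
So M = 40. The server computes K = M^16 mod 271.
40^1 ≡ 40 (mod 271)
40^2 = (40^1)^2 ≡ 40^2 = 1600 ≡ 245 (mod 271)
40^4 = (40^2)^2 ≡ 245^2 = 60025 ≡ 134 (mod 271)
40^8 = (40^4)^2 ≡ 134^2 = 17956 ≡ 70 (mod 271)
40^16 = (40^8)^2 ≡ 70^2 = 4900 ≡ 22 (mod 271)

22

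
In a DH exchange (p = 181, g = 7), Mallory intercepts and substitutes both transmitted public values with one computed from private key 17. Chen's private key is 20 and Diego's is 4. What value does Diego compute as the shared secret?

Diego receives Mallory's public value M = 7^17 mod 181 instead of the honest one.
7^1 ≡ 7 (mod 181)
7^2 = (7^1)^2 ≡ 7^2 = 49 ≡ 49 (mod 181)
7^4 = (7^2)^2 ≡ 49^2 = 2401 ≡ 48 (mod 181)
7^8 = (7^4)^2 ≡ 48^2 = 2304 ≡ 132 (mod 181)
7^16 = (7^8)^2 ≡ 132^2 = 17424 ≡ 48 (mod 181)
7^17 = 7^16 · 7^1 ≡ 48 · 7 ≡ 155 (mod 181).
So M = 155. Diego computes K = M^4 mod 181.
155^1 ≡ 155 (mod 181)
155^2 = (155^1)^2 ≡ 155^2 = 24025 ≡ 133 (mod 181)
155^4 = (155^2)^2 ≡ 133^2 = 17689 ≡ 132 (mod 181)

132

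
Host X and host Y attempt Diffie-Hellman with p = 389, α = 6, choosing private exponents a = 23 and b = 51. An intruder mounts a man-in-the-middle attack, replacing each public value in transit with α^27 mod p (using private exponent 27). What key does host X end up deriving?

Host X receives an intruder's public value M = 6^27 mod 389 instead of the honest one.
6^1 ≡ 6 (mod 389)
6^2 = (6^1)^2 ≡ 6^2 = 36 ≡ 36 (mod 389)
6^4 = (6^2)^2 ≡ 36^2 = 1296 ≡ 129 (mod 389)
6^8 = (6^4)^2 ≡ 129^2 = 16641 ≡ 303 (mod 389)
6^16 = (6^8)^2 ≡ 303^2 = 91809 ≡ 5 (mod 389)
6^27 = 6^16 · 6^8 · 6^2 · 6^1 ≡ 5 · 303 · 36 · 6 ≡ 91 (mod 389).
So M = 91. Host X computes K = M^23 mod 389.
91^1 ≡ 91 (mod 389)
91^2 = (91^1)^2 ≡ 91^2 = 8281 ≡ 112 (mod 389)
91^4 = (91^2)^2 ≡ 112^2 = 12544 ≡ 96 (mod 389)
91^8 = (91^4)^2 ≡ 96^2 = 9216 ≡ 269 (mod 389)
91^16 = (91^8)^2 ≡ 269^2 = 72361 ≡ 7 (mod 389)
91^23 = 91^16 · 91^4 · 91^2 · 91^1 ≡ 7 · 96 · 112 · 91 ≡ 290 (mod 389).

290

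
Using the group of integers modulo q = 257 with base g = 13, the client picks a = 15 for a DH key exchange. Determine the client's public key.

Public value = 13^{15} \pmod{257}.
13^1 ≡ 13 (mod 257)
13^2 = (13^1)^2 ≡ 13^2 = 169 ≡ 169 (mod 257)
13^4 = (13^2)^2 ≡ 169^2 = 28561 ≡ 34 (mod 257)
13^8 = (13^4)^2 ≡ 34^2 = 1156 ≡ 128 (mod 257)
13^15 = 13^8 · 13^4 · 13^2 · 13^1 ≡ 128 · 34 · 169 · 13 ≡ 173 (mod 257).

173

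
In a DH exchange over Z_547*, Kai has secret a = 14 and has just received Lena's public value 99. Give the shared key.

Shared key K = 99^14 mod 547.
99^1 ≡ 99 (mod 547)
99^2 = (99^1)^2 ≡ 99^2 = 9801 ≡ 502 (mod 547)
99^4 = (99^2)^2 ≡ 502^2 = 252004 ≡ 384 (mod 547)
99^8 = (99^4)^2 ≡ 384^2 = 147456 ≡ 313 (mod 547)
99^14 = 99^8 · 99^4 · 99^2 ≡ 313 · 384 · 502 ≡ 96 (mod 547).

96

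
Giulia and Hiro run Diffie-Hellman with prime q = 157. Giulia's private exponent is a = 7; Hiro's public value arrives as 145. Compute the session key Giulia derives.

Shared key K = 145^7 mod 157.
145^1 ≡ 145 (mod 157)
145^2 = (145^1)^2 ≡ 145^2 = 21025 ≡ 144 (mod 157)
145^4 = (145^2)^2 ≡ 144^2 = 20736 ≡ 12 (mod 157)
145^7 = 145^4 · 145^2 · 145^1 ≡ 12 · 144 · 145 ≡ 145 (mod 157).

145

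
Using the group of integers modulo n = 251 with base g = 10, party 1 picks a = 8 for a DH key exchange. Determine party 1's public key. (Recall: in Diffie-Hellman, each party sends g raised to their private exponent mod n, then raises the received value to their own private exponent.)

94

Public value = 10^8 mod 251.
10^1 ≡ 10 (mod 251)
10^2 = (10^1)^2 ≡ 10^2 = 100 ≡ 100 (mod 251)
10^4 = (10^2)^2 ≡ 100^2 = 10000 ≡ 211 (mod 251)
10^8 = (10^4)^2 ≡ 211^2 = 44521 ≡ 94 (mod 251)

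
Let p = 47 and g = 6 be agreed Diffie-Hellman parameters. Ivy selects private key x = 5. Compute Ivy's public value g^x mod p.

21

Public value = 6^5 mod 47.
6^1 ≡ 6 (mod 47)
6^2 = (6^1)^2 ≡ 6^2 = 36 ≡ 36 (mod 47)
6^4 = (6^2)^2 ≡ 36^2 = 1296 ≡ 27 (mod 47)
6^5 = 6^4 · 6^1 ≡ 27 · 6 ≡ 21 (mod 47).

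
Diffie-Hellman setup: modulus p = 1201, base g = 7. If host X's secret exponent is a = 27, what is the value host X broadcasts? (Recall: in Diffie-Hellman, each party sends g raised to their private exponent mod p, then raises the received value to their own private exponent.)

Public value = 7^27 mod 1201.
7^1 ≡ 7 (mod 1201)
7^2 = (7^1)^2 ≡ 7^2 = 49 ≡ 49 (mod 1201)
7^4 = (7^2)^2 ≡ 49^2 = 2401 ≡ 1200 (mod 1201)
7^8 = (7^4)^2 ≡ 1200^2 = 1440000 ≡ 1 (mod 1201)
7^16 = (7^8)^2 ≡ 1^2 = 1 ≡ 1 (mod 1201)
7^27 = 7^16 · 7^8 · 7^2 · 7^1 ≡ 1 · 1 · 49 · 7 ≡ 343 (mod 1201).

343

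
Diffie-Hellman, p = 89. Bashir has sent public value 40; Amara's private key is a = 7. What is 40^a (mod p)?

36

Shared key K = 40^7 mod 89.
40^1 ≡ 40 (mod 89)
40^2 = (40^1)^2 ≡ 40^2 = 1600 ≡ 87 (mod 89)
40^4 = (40^2)^2 ≡ 87^2 = 7569 ≡ 4 (mod 89)
40^7 = 40^4 · 40^2 · 40^1 ≡ 4 · 87 · 40 ≡ 36 (mod 89).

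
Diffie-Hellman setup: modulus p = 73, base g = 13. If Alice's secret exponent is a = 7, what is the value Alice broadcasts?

Public value = 13^7 mod 73.
13^1 ≡ 13 (mod 73)
13^2 = (13^1)^2 ≡ 13^2 = 169 ≡ 23 (mod 73)
13^4 = (13^2)^2 ≡ 23^2 = 529 ≡ 18 (mod 73)
13^7 = 13^4 · 13^2 · 13^1 ≡ 18 · 23 · 13 ≡ 53 (mod 73).

53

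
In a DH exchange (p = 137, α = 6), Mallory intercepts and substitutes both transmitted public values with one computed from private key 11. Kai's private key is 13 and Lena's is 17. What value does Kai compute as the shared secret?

45

Kai receives Mallory's public value M = 6^11 mod 137 instead of the honest one.
6^1 ≡ 6 (mod 137)
6^2 = (6^1)^2 ≡ 6^2 = 36 ≡ 36 (mod 137)
6^4 = (6^2)^2 ≡ 36^2 = 1296 ≡ 63 (mod 137)
6^8 = (6^4)^2 ≡ 63^2 = 3969 ≡ 133 (mod 137)
6^11 = 6^8 · 6^2 · 6^1 ≡ 133 · 36 · 6 ≡ 95 (mod 137).
So M = 95. Kai computes K = M^13 mod 137.
95^1 ≡ 95 (mod 137)
95^2 = (95^1)^2 ≡ 95^2 = 9025 ≡ 120 (mod 137)
95^4 = (95^2)^2 ≡ 120^2 = 14400 ≡ 15 (mod 137)
95^8 = (95^4)^2 ≡ 15^2 = 225 ≡ 88 (mod 137)
95^13 = 95^8 · 95^4 · 95^1 ≡ 88 · 15 · 95 ≡ 45 (mod 137).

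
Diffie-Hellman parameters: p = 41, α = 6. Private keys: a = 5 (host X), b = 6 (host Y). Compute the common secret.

9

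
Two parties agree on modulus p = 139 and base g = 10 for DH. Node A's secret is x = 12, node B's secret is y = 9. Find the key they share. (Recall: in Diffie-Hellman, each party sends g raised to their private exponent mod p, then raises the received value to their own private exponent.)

65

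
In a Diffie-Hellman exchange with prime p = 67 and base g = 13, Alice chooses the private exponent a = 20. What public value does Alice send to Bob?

47

Public value = 13^20 mod 67.
13^1 ≡ 13 (mod 67)
13^2 = (13^1)^2 ≡ 13^2 = 169 ≡ 35 (mod 67)
13^4 = (13^2)^2 ≡ 35^2 = 1225 ≡ 19 (mod 67)
13^8 = (13^4)^2 ≡ 19^2 = 361 ≡ 26 (mod 67)
13^16 = (13^8)^2 ≡ 26^2 = 676 ≡ 6 (mod 67)
13^20 = 13^16 · 13^4 ≡ 6 · 19 ≡ 47 (mod 67).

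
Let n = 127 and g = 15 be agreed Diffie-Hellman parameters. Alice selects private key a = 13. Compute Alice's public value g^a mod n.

121

Public value = 15^13 mod 127.
15^1 ≡ 15 (mod 127)
15^2 = (15^1)^2 ≡ 15^2 = 225 ≡ 98 (mod 127)
15^4 = (15^2)^2 ≡ 98^2 = 9604 ≡ 79 (mod 127)
15^8 = (15^4)^2 ≡ 79^2 = 6241 ≡ 18 (mod 127)
15^13 = 15^8 · 15^4 · 15^1 ≡ 18 · 79 · 15 ≡ 121 (mod 127).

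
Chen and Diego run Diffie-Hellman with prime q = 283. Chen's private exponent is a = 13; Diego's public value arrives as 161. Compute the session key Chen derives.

Shared key K = 161^13 mod 283.
161^1 ≡ 161 (mod 283)
161^2 = (161^1)^2 ≡ 161^2 = 25921 ≡ 168 (mod 283)
161^4 = (161^2)^2 ≡ 168^2 = 28224 ≡ 207 (mod 283)
161^8 = (161^4)^2 ≡ 207^2 = 42849 ≡ 116 (mod 283)
161^13 = 161^8 · 161^4 · 161^1 ≡ 116 · 207 · 161 ≡ 152 (mod 283).

152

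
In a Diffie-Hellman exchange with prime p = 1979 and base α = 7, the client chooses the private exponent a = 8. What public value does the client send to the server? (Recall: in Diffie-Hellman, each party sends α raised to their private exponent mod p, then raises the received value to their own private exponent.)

1953

Public value = 7^8 (mod 1979).
7^1 ≡ 7 (mod 1979)
7^2 = (7^1)^2 ≡ 7^2 = 49 ≡ 49 (mod 1979)
7^4 = (7^2)^2 ≡ 49^2 = 2401 ≡ 422 (mod 1979)
7^8 = (7^4)^2 ≡ 422^2 = 178084 ≡ 1953 (mod 1979)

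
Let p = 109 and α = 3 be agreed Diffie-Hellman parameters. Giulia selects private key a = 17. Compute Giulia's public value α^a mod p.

Public value = 3^17 mod 109.
3^1 ≡ 3 (mod 109)
3^2 = (3^1)^2 ≡ 3^2 = 9 ≡ 9 (mod 109)
3^4 = (3^2)^2 ≡ 9^2 = 81 ≡ 81 (mod 109)
3^8 = (3^4)^2 ≡ 81^2 = 6561 ≡ 21 (mod 109)
3^16 = (3^8)^2 ≡ 21^2 = 441 ≡ 5 (mod 109)
3^17 = 3^16 · 3^1 ≡ 5 · 3 ≡ 15 (mod 109).

15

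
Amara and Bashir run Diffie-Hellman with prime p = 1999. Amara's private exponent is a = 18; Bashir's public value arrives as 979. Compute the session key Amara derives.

808

Shared key K = 979^18 mod 1999.
979^1 ≡ 979 (mod 1999)
979^2 = (979^1)^2 ≡ 979^2 = 958441 ≡ 920 (mod 1999)
979^4 = (979^2)^2 ≡ 920^2 = 846400 ≡ 823 (mod 1999)
979^8 = (979^4)^2 ≡ 823^2 = 677329 ≡ 1667 (mod 1999)
979^16 = (979^8)^2 ≡ 1667^2 = 2778889 ≡ 279 (mod 1999)
979^18 = 979^16 · 979^2 ≡ 279 · 920 ≡ 808 (mod 1999).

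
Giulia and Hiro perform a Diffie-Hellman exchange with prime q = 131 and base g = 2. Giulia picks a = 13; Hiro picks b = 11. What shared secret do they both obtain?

70

Giulia sends A = g^a mod q = 2^13 mod 131.
2^1 ≡ 2 (mod 131)
2^2 = (2^1)^2 ≡ 2^2 = 4 ≡ 4 (mod 131)
2^4 = (2^2)^2 ≡ 4^2 = 16 ≡ 16 (mod 131)
2^8 = (2^4)^2 ≡ 16^2 = 256 ≡ 125 (mod 131)
2^13 = 2^8 · 2^4 · 2^1 ≡ 125 · 16 · 2 ≡ 70 (mod 131).
So A = 70. Hiro then computes K = A^b mod q = 70^11 mod 131.
70^1 ≡ 70 (mod 131)
70^2 = (70^1)^2 ≡ 70^2 = 4900 ≡ 53 (mod 131)
70^4 = (70^2)^2 ≡ 53^2 = 2809 ≡ 58 (mod 131)
70^8 = (70^4)^2 ≡ 58^2 = 3364 ≡ 89 (mod 131)
70^11 = 70^8 · 70^2 · 70^1 ≡ 89 · 53 · 70 ≡ 70 (mod 131).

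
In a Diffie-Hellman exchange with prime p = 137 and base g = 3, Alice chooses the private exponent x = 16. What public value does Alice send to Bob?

Public value = 3^16 mod 137.
3^1 ≡ 3 (mod 137)
3^2 = (3^1)^2 ≡ 3^2 = 9 ≡ 9 (mod 137)
3^4 = (3^2)^2 ≡ 9^2 = 81 ≡ 81 (mod 137)
3^8 = (3^4)^2 ≡ 81^2 = 6561 ≡ 122 (mod 137)
3^16 = (3^8)^2 ≡ 122^2 = 14884 ≡ 88 (mod 137)

88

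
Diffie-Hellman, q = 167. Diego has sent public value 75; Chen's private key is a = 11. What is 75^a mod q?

141

Shared key K = 75^11 mod 167.
75^1 ≡ 75 (mod 167)
75^2 = (75^1)^2 ≡ 75^2 = 5625 ≡ 114 (mod 167)
75^4 = (75^2)^2 ≡ 114^2 = 12996 ≡ 137 (mod 167)
75^8 = (75^4)^2 ≡ 137^2 = 18769 ≡ 65 (mod 167)
75^11 = 75^8 · 75^2 · 75^1 ≡ 65 · 114 · 75 ≡ 141 (mod 167).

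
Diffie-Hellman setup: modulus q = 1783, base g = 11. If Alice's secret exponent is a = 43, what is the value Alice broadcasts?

Public value = 11^43 mod 1783.
11^1 ≡ 11 (mod 1783)
11^2 = (11^1)^2 ≡ 11^2 = 121 ≡ 121 (mod 1783)
11^4 = (11^2)^2 ≡ 121^2 = 14641 ≡ 377 (mod 1783)
11^8 = (11^4)^2 ≡ 377^2 = 142129 ≡ 1272 (mod 1783)
11^16 = (11^8)^2 ≡ 1272^2 = 1617984 ≡ 803 (mod 1783)
11^32 = (11^16)^2 ≡ 803^2 = 644809 ≡ 1146 (mod 1783)
11^43 = 11^32 · 11^8 · 11^2 · 11^1 ≡ 1146 · 1272 · 121 · 11 ≡ 430 (mod 1783).

430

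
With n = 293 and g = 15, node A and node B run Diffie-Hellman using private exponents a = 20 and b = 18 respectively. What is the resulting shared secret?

Node B sends B = g^b mod n = 15^18 mod 293.
15^1 ≡ 15 (mod 293)
15^2 = (15^1)^2 ≡ 15^2 = 225 ≡ 225 (mod 293)
15^4 = (15^2)^2 ≡ 225^2 = 50625 ≡ 229 (mod 293)
15^8 = (15^4)^2 ≡ 229^2 = 52441 ≡ 287 (mod 293)
15^16 = (15^8)^2 ≡ 287^2 = 82369 ≡ 36 (mod 293)
15^18 = 15^16 · 15^2 ≡ 36 · 225 ≡ 189 (mod 293).
So B = 189. Node A then computes K = B^a mod n = 189^20 mod 293.
189^1 ≡ 189 (mod 293)
189^2 = (189^1)^2 ≡ 189^2 = 35721 ≡ 268 (mod 293)
189^4 = (189^2)^2 ≡ 268^2 = 71824 ≡ 39 (mod 293)
189^8 = (189^4)^2 ≡ 39^2 = 1521 ≡ 56 (mod 293)
189^16 = (189^8)^2 ≡ 56^2 = 3136 ≡ 206 (mod 293)
189^20 = 189^16 · 189^4 ≡ 206 · 39 ≡ 123 (mod 293).

123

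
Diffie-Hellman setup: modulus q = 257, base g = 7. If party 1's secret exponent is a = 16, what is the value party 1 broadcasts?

Public value = 7^16 (mod 257).
7^1 ≡ 7 (mod 257)
7^2 = (7^1)^2 ≡ 7^2 = 49 ≡ 49 (mod 257)
7^4 = (7^2)^2 ≡ 49^2 = 2401 ≡ 88 (mod 257)
7^8 = (7^4)^2 ≡ 88^2 = 7744 ≡ 34 (mod 257)
7^16 = (7^8)^2 ≡ 34^2 = 1156 ≡ 128 (mod 257)

128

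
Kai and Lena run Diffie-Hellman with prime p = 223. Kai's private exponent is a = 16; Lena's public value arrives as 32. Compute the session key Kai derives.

Shared key K = 32^16 mod 223.
32^1 ≡ 32 (mod 223)
32^2 = (32^1)^2 ≡ 32^2 = 1024 ≡ 132 (mod 223)
32^4 = (32^2)^2 ≡ 132^2 = 17424 ≡ 30 (mod 223)
32^8 = (32^4)^2 ≡ 30^2 = 900 ≡ 8 (mod 223)
32^16 = (32^8)^2 ≡ 8^2 = 64 ≡ 64 (mod 223)

64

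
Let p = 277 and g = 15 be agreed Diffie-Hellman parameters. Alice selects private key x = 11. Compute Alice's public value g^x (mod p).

2

Public value = 15^11 (mod 277).
15^1 ≡ 15 (mod 277)
15^2 = (15^1)^2 ≡ 15^2 = 225 ≡ 225 (mod 277)
15^4 = (15^2)^2 ≡ 225^2 = 50625 ≡ 211 (mod 277)
15^8 = (15^4)^2 ≡ 211^2 = 44521 ≡ 201 (mod 277)
15^11 = 15^8 · 15^2 · 15^1 ≡ 201 · 225 · 15 ≡ 2 (mod 277).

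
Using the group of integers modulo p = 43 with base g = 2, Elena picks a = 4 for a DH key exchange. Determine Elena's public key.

16

Public value = 2^4 mod 43.
2^1 ≡ 2 (mod 43)
2^2 = (2^1)^2 ≡ 2^2 = 4 ≡ 4 (mod 43)
2^4 = (2^2)^2 ≡ 4^2 = 16 ≡ 16 (mod 43)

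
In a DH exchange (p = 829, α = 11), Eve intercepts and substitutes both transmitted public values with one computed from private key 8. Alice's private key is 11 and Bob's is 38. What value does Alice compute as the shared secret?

59

Alice receives Eve's public value M = 11^8 mod 829 instead of the honest one.
11^1 ≡ 11 (mod 829)
11^2 = (11^1)^2 ≡ 11^2 = 121 ≡ 121 (mod 829)
11^4 = (11^2)^2 ≡ 121^2 = 14641 ≡ 548 (mod 829)
11^8 = (11^4)^2 ≡ 548^2 = 300304 ≡ 206 (mod 829)
So M = 206. Alice computes K = M^11 mod 829.
206^1 ≡ 206 (mod 829)
206^2 = (206^1)^2 ≡ 206^2 = 42436 ≡ 157 (mod 829)
206^4 = (206^2)^2 ≡ 157^2 = 24649 ≡ 608 (mod 829)
206^8 = (206^4)^2 ≡ 608^2 = 369664 ≡ 759 (mod 829)
206^11 = 206^8 · 206^2 · 206^1 ≡ 759 · 157 · 206 ≡ 59 (mod 829).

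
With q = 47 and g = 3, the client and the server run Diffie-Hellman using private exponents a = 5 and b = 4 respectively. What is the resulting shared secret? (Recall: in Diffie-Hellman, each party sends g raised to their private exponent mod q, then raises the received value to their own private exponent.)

7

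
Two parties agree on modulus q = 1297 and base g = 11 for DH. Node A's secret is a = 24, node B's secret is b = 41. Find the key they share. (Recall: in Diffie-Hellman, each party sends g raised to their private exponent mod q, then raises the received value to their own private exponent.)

228

Node A sends A = g^a mod q = 11^24 mod 1297.
11^1 ≡ 11 (mod 1297)
11^2 = (11^1)^2 ≡ 11^2 = 121 ≡ 121 (mod 1297)
11^4 = (11^2)^2 ≡ 121^2 = 14641 ≡ 374 (mod 1297)
11^8 = (11^4)^2 ≡ 374^2 = 139876 ≡ 1097 (mod 1297)
11^16 = (11^8)^2 ≡ 1097^2 = 1203409 ≡ 1090 (mod 1297)
11^24 = 11^16 · 11^8 ≡ 1090 · 1097 ≡ 1193 (mod 1297).
So A = 1193. Node B then computes K = A^b mod q = 1193^41 mod 1297.
1193^1 ≡ 1193 (mod 1297)
1193^2 = (1193^1)^2 ≡ 1193^2 = 1423249 ≡ 440 (mod 1297)
1193^4 = (1193^2)^2 ≡ 440^2 = 193600 ≡ 347 (mod 1297)
1193^8 = (1193^4)^2 ≡ 347^2 = 120409 ≡ 1085 (mod 1297)
1193^16 = (1193^8)^2 ≡ 1085^2 = 1177225 ≡ 846 (mod 1297)
1193^32 = (1193^16)^2 ≡ 846^2 = 715716 ≡ 1069 (mod 1297)
1193^41 = 1193^32 · 1193^8 · 1193^1 ≡ 1069 · 1085 · 1193 ≡ 228 (mod 1297).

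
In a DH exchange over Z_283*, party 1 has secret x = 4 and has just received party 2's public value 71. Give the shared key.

Shared key K = 71^4 mod 283.
71^1 ≡ 71 (mod 283)
71^2 = (71^1)^2 ≡ 71^2 = 5041 ≡ 230 (mod 283)
71^4 = (71^2)^2 ≡ 230^2 = 52900 ≡ 262 (mod 283)

262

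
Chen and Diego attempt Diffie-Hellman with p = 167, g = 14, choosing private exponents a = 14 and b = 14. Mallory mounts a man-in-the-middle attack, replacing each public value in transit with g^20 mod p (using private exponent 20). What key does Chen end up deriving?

Chen receives Mallory's public value M = 14^20 mod 167 instead of the honest one.
14^1 ≡ 14 (mod 167)
14^2 = (14^1)^2 ≡ 14^2 = 196 ≡ 29 (mod 167)
14^4 = (14^2)^2 ≡ 29^2 = 841 ≡ 6 (mod 167)
14^8 = (14^4)^2 ≡ 6^2 = 36 ≡ 36 (mod 167)
14^16 = (14^8)^2 ≡ 36^2 = 1296 ≡ 127 (mod 167)
14^20 = 14^16 · 14^4 ≡ 127 · 6 ≡ 94 (mod 167).
So M = 94. Chen computes K = M^14 mod 167.
94^1 ≡ 94 (mod 167)
94^2 = (94^1)^2 ≡ 94^2 = 8836 ≡ 152 (mod 167)
94^4 = (94^2)^2 ≡ 152^2 = 23104 ≡ 58 (mod 167)
94^8 = (94^4)^2 ≡ 58^2 = 3364 ≡ 24 (mod 167)
94^14 = 94^8 · 94^4 · 94^2 ≡ 24 · 58 · 152 ≡ 162 (mod 167).

162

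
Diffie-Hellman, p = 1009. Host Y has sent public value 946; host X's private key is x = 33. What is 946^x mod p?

433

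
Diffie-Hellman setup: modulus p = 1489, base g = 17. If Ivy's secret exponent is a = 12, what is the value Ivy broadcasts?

1339

Public value = 17^12 mod 1489.
17^1 ≡ 17 (mod 1489)
17^2 = (17^1)^2 ≡ 17^2 = 289 ≡ 289 (mod 1489)
17^4 = (17^2)^2 ≡ 289^2 = 83521 ≡ 137 (mod 1489)
17^8 = (17^4)^2 ≡ 137^2 = 18769 ≡ 901 (mod 1489)
17^12 = 17^8 · 17^4 ≡ 901 · 137 ≡ 1339 (mod 1489).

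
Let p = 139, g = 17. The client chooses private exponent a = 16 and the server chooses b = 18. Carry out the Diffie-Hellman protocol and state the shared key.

6

The client sends A = g^a mod p = 17^16 mod 139.
17^1 ≡ 17 (mod 139)
17^2 = (17^1)^2 ≡ 17^2 = 289 ≡ 11 (mod 139)
17^4 = (17^2)^2 ≡ 11^2 = 121 ≡ 121 (mod 139)
17^8 = (17^4)^2 ≡ 121^2 = 14641 ≡ 46 (mod 139)
17^16 = (17^8)^2 ≡ 46^2 = 2116 ≡ 31 (mod 139)
So A = 31. The server then computes K = A^b mod p = 31^18 mod 139.
31^1 ≡ 31 (mod 139)
31^2 = (31^1)^2 ≡ 31^2 = 961 ≡ 127 (mod 139)
31^4 = (31^2)^2 ≡ 127^2 = 16129 ≡ 5 (mod 139)
31^8 = (31^4)^2 ≡ 5^2 = 25 ≡ 25 (mod 139)
31^16 = (31^8)^2 ≡ 25^2 = 625 ≡ 69 (mod 139)
31^18 = 31^16 · 31^2 ≡ 69 · 127 ≡ 6 (mod 139).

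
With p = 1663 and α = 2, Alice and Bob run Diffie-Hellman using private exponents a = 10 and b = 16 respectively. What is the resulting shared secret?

241

Bob sends B = α^b mod p = 2^16 mod 1663.
2^1 ≡ 2 (mod 1663)
2^2 = (2^1)^2 ≡ 2^2 = 4 ≡ 4 (mod 1663)
2^4 = (2^2)^2 ≡ 4^2 = 16 ≡ 16 (mod 1663)
2^8 = (2^4)^2 ≡ 16^2 = 256 ≡ 256 (mod 1663)
2^16 = (2^8)^2 ≡ 256^2 = 65536 ≡ 679 (mod 1663)
So B = 679. Alice then computes K = B^a mod p = 679^10 mod 1663.
679^1 ≡ 679 (mod 1663)
679^2 = (679^1)^2 ≡ 679^2 = 461041 ≡ 390 (mod 1663)
679^4 = (679^2)^2 ≡ 390^2 = 152100 ≡ 767 (mod 1663)
679^8 = (679^4)^2 ≡ 767^2 = 588289 ≡ 1250 (mod 1663)
679^10 = 679^8 · 679^2 ≡ 1250 · 390 ≡ 241 (mod 1663).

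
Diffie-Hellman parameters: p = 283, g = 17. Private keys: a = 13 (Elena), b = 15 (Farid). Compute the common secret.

32

Farid sends B = g^b mod p = 17^15 mod 283.
17^1 ≡ 17 (mod 283)
17^2 = (17^1)^2 ≡ 17^2 = 289 ≡ 6 (mod 283)
17^4 = (17^2)^2 ≡ 6^2 = 36 ≡ 36 (mod 283)
17^8 = (17^4)^2 ≡ 36^2 = 1296 ≡ 164 (mod 283)
17^15 = 17^8 · 17^4 · 17^2 · 17^1 ≡ 164 · 36 · 6 · 17 ≡ 267 (mod 283).
So B = 267. Elena then computes K = B^a mod p = 267^13 mod 283.
267^1 ≡ 267 (mod 283)
267^2 = (267^1)^2 ≡ 267^2 = 71289 ≡ 256 (mod 283)
267^4 = (267^2)^2 ≡ 256^2 = 65536 ≡ 163 (mod 283)
267^8 = (267^4)^2 ≡ 163^2 = 26569 ≡ 250 (mod 283)
267^13 = 267^8 · 267^4 · 267^1 ≡ 250 · 163 · 267 ≡ 32 (mod 283).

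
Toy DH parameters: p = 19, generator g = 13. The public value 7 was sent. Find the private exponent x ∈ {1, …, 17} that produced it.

12

Try successive powers of 13 modulo 19:
13^1 ≡ 13
13^2 ≡ 17
13^3 ≡ 12
13^4 ≡ 4
13^5 ≡ 14
13^6 ≡ 11
13^7 ≡ 10
13^8 ≡ 16
13^9 ≡ 18
13^10 ≡ 6
13^11 ≡ 2
13^12 ≡ 7
Found: x = 12.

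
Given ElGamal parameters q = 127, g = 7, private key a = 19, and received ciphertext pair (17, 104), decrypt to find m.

72

Shared mask s = c₁^a mod q = 17^19 mod 127.
17^1 ≡ 17 (mod 127)
17^2 = (17^1)^2 ≡ 17^2 = 289 ≡ 35 (mod 127)
17^4 = (17^2)^2 ≡ 35^2 = 1225 ≡ 82 (mod 127)
17^8 = (17^4)^2 ≡ 82^2 = 6724 ≡ 120 (mod 127)
17^16 = (17^8)^2 ≡ 120^2 = 14400 ≡ 49 (mod 127)
17^19 = 17^16 · 17^2 · 17^1 ≡ 49 · 35 · 17 ≡ 72 (mod 127).
So s = 72; s⁻¹ ≡ 30 (mod 127).
m = c₂ · s⁻¹ mod 127 = 104 · 30 mod 127 = 72.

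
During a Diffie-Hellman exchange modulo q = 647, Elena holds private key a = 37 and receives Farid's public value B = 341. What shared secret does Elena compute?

Shared key K = 341^37 mod 647.
341^1 ≡ 341 (mod 647)
341^2 = (341^1)^2 ≡ 341^2 = 116281 ≡ 468 (mod 647)
341^4 = (341^2)^2 ≡ 468^2 = 219024 ≡ 338 (mod 647)
341^8 = (341^4)^2 ≡ 338^2 = 114244 ≡ 372 (mod 647)
341^16 = (341^8)^2 ≡ 372^2 = 138384 ≡ 573 (mod 647)
341^32 = (341^16)^2 ≡ 573^2 = 328329 ≡ 300 (mod 647)
341^37 = 341^32 · 341^4 · 341^1 ≡ 300 · 338 · 341 ≡ 426 (mod 647).

426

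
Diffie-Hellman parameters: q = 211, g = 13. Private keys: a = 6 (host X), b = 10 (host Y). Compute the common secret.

171

Host X sends A = g^a mod q = 13^6 mod 211.
13^1 ≡ 13 (mod 211)
13^2 = (13^1)^2 ≡ 13^2 = 169 ≡ 169 (mod 211)
13^4 = (13^2)^2 ≡ 169^2 = 28561 ≡ 76 (mod 211)
13^6 = 13^4 · 13^2 ≡ 76 · 169 ≡ 184 (mod 211).
So A = 184. Host Y then computes K = A^b mod q = 184^10 mod 211.
184^1 ≡ 184 (mod 211)
184^2 = (184^1)^2 ≡ 184^2 = 33856 ≡ 96 (mod 211)
184^4 = (184^2)^2 ≡ 96^2 = 9216 ≡ 143 (mod 211)
184^8 = (184^4)^2 ≡ 143^2 = 20449 ≡ 193 (mod 211)
184^10 = 184^8 · 184^2 ≡ 193 · 96 ≡ 171 (mod 211).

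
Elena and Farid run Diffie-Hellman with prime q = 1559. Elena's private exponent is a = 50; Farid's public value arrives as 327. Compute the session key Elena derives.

754

Shared key K = 327^50 mod 1559.
327^1 ≡ 327 (mod 1559)
327^2 = (327^1)^2 ≡ 327^2 = 106929 ≡ 917 (mod 1559)
327^4 = (327^2)^2 ≡ 917^2 = 840889 ≡ 588 (mod 1559)
327^8 = (327^4)^2 ≡ 588^2 = 345744 ≡ 1205 (mod 1559)
327^16 = (327^8)^2 ≡ 1205^2 = 1452025 ≡ 596 (mod 1559)
327^32 = (327^16)^2 ≡ 596^2 = 355216 ≡ 1323 (mod 1559)
327^50 = 327^32 · 327^16 · 327^2 ≡ 1323 · 596 · 917 ≡ 754 (mod 1559).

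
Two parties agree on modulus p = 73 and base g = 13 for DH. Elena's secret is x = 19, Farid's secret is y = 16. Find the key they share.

Farid sends B = g^y mod p = 13^16 mod 73.
13^1 ≡ 13 (mod 73)
13^2 = (13^1)^2 ≡ 13^2 = 169 ≡ 23 (mod 73)
13^4 = (13^2)^2 ≡ 23^2 = 529 ≡ 18 (mod 73)
13^8 = (13^4)^2 ≡ 18^2 = 324 ≡ 32 (mod 73)
13^16 = (13^8)^2 ≡ 32^2 = 1024 ≡ 2 (mod 73)
So B = 2. Elena then computes K = B^x mod p = 2^19 mod 73.
2^1 ≡ 2 (mod 73)
2^2 = (2^1)^2 ≡ 2^2 = 4 ≡ 4 (mod 73)
2^4 = (2^2)^2 ≡ 4^2 = 16 ≡ 16 (mod 73)
2^8 = (2^4)^2 ≡ 16^2 = 256 ≡ 37 (mod 73)
2^16 = (2^8)^2 ≡ 37^2 = 1369 ≡ 55 (mod 73)
2^19 = 2^16 · 2^2 · 2^1 ≡ 55 · 4 · 2 ≡ 2 (mod 73).

2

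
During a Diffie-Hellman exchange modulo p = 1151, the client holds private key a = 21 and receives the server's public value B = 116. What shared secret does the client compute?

159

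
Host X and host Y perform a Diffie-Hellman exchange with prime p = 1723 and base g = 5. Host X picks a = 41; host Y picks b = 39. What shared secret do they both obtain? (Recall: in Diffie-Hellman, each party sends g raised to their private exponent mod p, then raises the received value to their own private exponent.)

Host Y sends B = g^b mod p = 5^39 mod 1723.
5^1 ≡ 5 (mod 1723)
5^2 = (5^1)^2 ≡ 5^2 = 25 ≡ 25 (mod 1723)
5^4 = (5^2)^2 ≡ 25^2 = 625 ≡ 625 (mod 1723)
5^8 = (5^4)^2 ≡ 625^2 = 390625 ≡ 1227 (mod 1723)
5^16 = (5^8)^2 ≡ 1227^2 = 1505529 ≡ 1350 (mod 1723)
5^32 = (5^16)^2 ≡ 1350^2 = 1822500 ≡ 1289 (mod 1723)
5^39 = 5^32 · 5^4 · 5^2 · 5^1 ≡ 1289 · 625 · 25 · 5 ≡ 667 (mod 1723).
So B = 667. Host X then computes K = B^a mod p = 667^41 mod 1723.
667^1 ≡ 667 (mod 1723)
667^2 = (667^1)^2 ≡ 667^2 = 444889 ≡ 355 (mod 1723)
667^4 = (667^2)^2 ≡ 355^2 = 126025 ≡ 246 (mod 1723)
667^8 = (667^4)^2 ≡ 246^2 = 60516 ≡ 211 (mod 1723)
667^16 = (667^8)^2 ≡ 211^2 = 44521 ≡ 1446 (mod 1723)
667^32 = (667^16)^2 ≡ 1446^2 = 2090916 ≡ 917 (mod 1723)
667^41 = 667^32 · 667^8 · 667^1 ≡ 917 · 211 · 667 ≡ 1406 (mod 1723).

1406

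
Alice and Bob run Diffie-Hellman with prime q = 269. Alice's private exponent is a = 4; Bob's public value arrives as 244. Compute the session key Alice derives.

37

Shared key K = 244^4 mod 269.
244^1 ≡ 244 (mod 269)
244^2 = (244^1)^2 ≡ 244^2 = 59536 ≡ 87 (mod 269)
244^4 = (244^2)^2 ≡ 87^2 = 7569 ≡ 37 (mod 269)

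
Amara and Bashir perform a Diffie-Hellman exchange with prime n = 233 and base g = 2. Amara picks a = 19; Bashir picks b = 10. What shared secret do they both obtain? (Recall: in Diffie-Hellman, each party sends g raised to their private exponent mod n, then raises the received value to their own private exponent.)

63

Amara sends A = g^a mod n = 2^19 mod 233.
2^1 ≡ 2 (mod 233)
2^2 = (2^1)^2 ≡ 2^2 = 4 ≡ 4 (mod 233)
2^4 = (2^2)^2 ≡ 4^2 = 16 ≡ 16 (mod 233)
2^8 = (2^4)^2 ≡ 16^2 = 256 ≡ 23 (mod 233)
2^16 = (2^8)^2 ≡ 23^2 = 529 ≡ 63 (mod 233)
2^19 = 2^16 · 2^2 · 2^1 ≡ 63 · 4 · 2 ≡ 38 (mod 233).
So A = 38. Bashir then computes K = A^b mod n = 38^10 mod 233.
38^1 ≡ 38 (mod 233)
38^2 = (38^1)^2 ≡ 38^2 = 1444 ≡ 46 (mod 233)
38^4 = (38^2)^2 ≡ 46^2 = 2116 ≡ 19 (mod 233)
38^8 = (38^4)^2 ≡ 19^2 = 361 ≡ 128 (mod 233)
38^10 = 38^8 · 38^2 ≡ 128 · 46 ≡ 63 (mod 233).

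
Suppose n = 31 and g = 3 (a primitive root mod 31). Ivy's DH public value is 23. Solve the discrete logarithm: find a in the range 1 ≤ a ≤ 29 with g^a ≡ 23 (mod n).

27

Try successive powers of 3 modulo 31:
3^1 ≡ 3
3^2 ≡ 9
3^3 ≡ 27
3^4 ≡ 19
3^5 ≡ 26
3^6 ≡ 16
3^7 ≡ 17
3^8 ≡ 20
3^9 ≡ 29
3^10 ≡ 25
3^11 ≡ 13
3^12 ≡ 8
3^13 ≡ 24
3^14 ≡ 10
3^15 ≡ 30
3^16 ≡ 28
3^17 ≡ 22
3^18 ≡ 4
3^19 ≡ 12
3^20 ≡ 5
3^21 ≡ 15
3^22 ≡ 14
3^23 ≡ 11
3^24 ≡ 2
3^25 ≡ 6
3^26 ≡ 18
3^27 ≡ 23
Found: a = 27.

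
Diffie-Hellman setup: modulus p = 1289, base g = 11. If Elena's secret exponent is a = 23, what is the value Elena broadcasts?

Public value = 11^23 mod 1289.
11^1 ≡ 11 (mod 1289)
11^2 = (11^1)^2 ≡ 11^2 = 121 ≡ 121 (mod 1289)
11^4 = (11^2)^2 ≡ 121^2 = 14641 ≡ 462 (mod 1289)
11^8 = (11^4)^2 ≡ 462^2 = 213444 ≡ 759 (mod 1289)
11^16 = (11^8)^2 ≡ 759^2 = 576081 ≡ 1187 (mod 1289)
11^23 = 11^16 · 11^4 · 11^2 · 11^1 ≡ 1187 · 462 · 121 · 11 ≡ 696 (mod 1289).

696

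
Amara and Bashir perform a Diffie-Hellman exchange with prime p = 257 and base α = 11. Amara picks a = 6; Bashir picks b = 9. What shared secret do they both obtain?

Bashir sends B = α^b mod p = 11^9 mod 257.
11^1 ≡ 11 (mod 257)
11^2 = (11^1)^2 ≡ 11^2 = 121 ≡ 121 (mod 257)
11^4 = (11^2)^2 ≡ 121^2 = 14641 ≡ 249 (mod 257)
11^8 = (11^4)^2 ≡ 249^2 = 62001 ≡ 64 (mod 257)
11^9 = 11^8 · 11^1 ≡ 64 · 11 ≡ 190 (mod 257).
So B = 190. Amara then computes K = B^a mod p = 190^6 mod 257.
190^1 ≡ 190 (mod 257)
190^2 = (190^1)^2 ≡ 190^2 = 36100 ≡ 120 (mod 257)
190^4 = (190^2)^2 ≡ 120^2 = 14400 ≡ 8 (mod 257)
190^6 = 190^4 · 190^2 ≡ 8 · 120 ≡ 189 (mod 257).

189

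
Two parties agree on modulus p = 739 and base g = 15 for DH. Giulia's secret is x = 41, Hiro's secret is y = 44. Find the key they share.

Giulia sends A = g^x mod p = 15^41 mod 739.
15^1 ≡ 15 (mod 739)
15^2 = (15^1)^2 ≡ 15^2 = 225 ≡ 225 (mod 739)
15^4 = (15^2)^2 ≡ 225^2 = 50625 ≡ 373 (mod 739)
15^8 = (15^4)^2 ≡ 373^2 = 139129 ≡ 197 (mod 739)
15^16 = (15^8)^2 ≡ 197^2 = 38809 ≡ 381 (mod 739)
15^32 = (15^16)^2 ≡ 381^2 = 145161 ≡ 317 (mod 739)
15^41 = 15^32 · 15^8 · 15^1 ≡ 317 · 197 · 15 ≡ 422 (mod 739).
So A = 422. Hiro then computes K = A^y mod p = 422^44 mod 739.
422^1 ≡ 422 (mod 739)
422^2 = (422^1)^2 ≡ 422^2 = 178084 ≡ 724 (mod 739)
422^4 = (422^2)^2 ≡ 724^2 = 524176 ≡ 225 (mod 739)
422^8 = (422^4)^2 ≡ 225^2 = 50625 ≡ 373 (mod 739)
422^16 = (422^8)^2 ≡ 373^2 = 139129 ≡ 197 (mod 739)
422^32 = (422^16)^2 ≡ 197^2 = 38809 ≡ 381 (mod 739)
422^44 = 422^32 · 422^8 · 422^4 ≡ 381 · 373 · 225 ≡ 373 (mod 739).

373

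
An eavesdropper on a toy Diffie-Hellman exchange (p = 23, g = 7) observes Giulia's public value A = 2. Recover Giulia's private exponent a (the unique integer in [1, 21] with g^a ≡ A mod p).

14

Try successive powers of 7 modulo 23:
7^1 ≡ 7
7^2 ≡ 3
7^3 ≡ 21
7^4 ≡ 9
7^5 ≡ 17
7^6 ≡ 4
7^7 ≡ 5
7^8 ≡ 12
7^9 ≡ 15
7^10 ≡ 13
7^11 ≡ 22
7^12 ≡ 16
7^13 ≡ 20
7^14 ≡ 2
Found: a = 14.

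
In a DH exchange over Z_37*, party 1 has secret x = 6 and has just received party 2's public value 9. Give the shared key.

10

Shared key K = 9^6 mod 37.
9^1 ≡ 9 (mod 37)
9^2 = (9^1)^2 ≡ 9^2 = 81 ≡ 7 (mod 37)
9^4 = (9^2)^2 ≡ 7^2 = 49 ≡ 12 (mod 37)
9^6 = 9^4 · 9^2 ≡ 12 · 7 ≡ 10 (mod 37).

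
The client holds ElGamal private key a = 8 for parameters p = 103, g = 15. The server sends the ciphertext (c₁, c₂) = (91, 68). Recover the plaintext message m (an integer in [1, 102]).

Shared mask s = c₁^a mod p = 91^8 mod 103.
91^1 ≡ 91 (mod 103)
91^2 = (91^1)^2 ≡ 91^2 = 8281 ≡ 41 (mod 103)
91^4 = (91^2)^2 ≡ 41^2 = 1681 ≡ 33 (mod 103)
91^8 = (91^4)^2 ≡ 33^2 = 1089 ≡ 59 (mod 103)
So s = 59; s⁻¹ ≡ 7 (mod 103).
m = c₂ · s⁻¹ mod 103 = 68 · 7 mod 103 = 64.

64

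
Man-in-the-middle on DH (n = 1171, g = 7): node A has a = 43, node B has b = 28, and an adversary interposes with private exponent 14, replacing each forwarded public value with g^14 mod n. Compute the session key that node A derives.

1029

Node A receives an adversary's public value M = 7^14 mod 1171 instead of the honest one.
7^1 ≡ 7 (mod 1171)
7^2 = (7^1)^2 ≡ 7^2 = 49 ≡ 49 (mod 1171)
7^4 = (7^2)^2 ≡ 49^2 = 2401 ≡ 59 (mod 1171)
7^8 = (7^4)^2 ≡ 59^2 = 3481 ≡ 1139 (mod 1171)
7^14 = 7^8 · 7^4 · 7^2 ≡ 1139 · 59 · 49 ≡ 1168 (mod 1171).
So M = 1168. Node A computes K = M^43 mod 1171.
1168^1 ≡ 1168 (mod 1171)
1168^2 = (1168^1)^2 ≡ 1168^2 = 1364224 ≡ 9 (mod 1171)
1168^4 = (1168^2)^2 ≡ 9^2 = 81 ≡ 81 (mod 1171)
1168^8 = (1168^4)^2 ≡ 81^2 = 6561 ≡ 706 (mod 1171)
1168^16 = (1168^8)^2 ≡ 706^2 = 498436 ≡ 761 (mod 1171)
1168^32 = (1168^16)^2 ≡ 761^2 = 579121 ≡ 647 (mod 1171)
1168^43 = 1168^32 · 1168^8 · 1168^2 · 1168^1 ≡ 647 · 706 · 9 · 1168 ≡ 1029 (mod 1171).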